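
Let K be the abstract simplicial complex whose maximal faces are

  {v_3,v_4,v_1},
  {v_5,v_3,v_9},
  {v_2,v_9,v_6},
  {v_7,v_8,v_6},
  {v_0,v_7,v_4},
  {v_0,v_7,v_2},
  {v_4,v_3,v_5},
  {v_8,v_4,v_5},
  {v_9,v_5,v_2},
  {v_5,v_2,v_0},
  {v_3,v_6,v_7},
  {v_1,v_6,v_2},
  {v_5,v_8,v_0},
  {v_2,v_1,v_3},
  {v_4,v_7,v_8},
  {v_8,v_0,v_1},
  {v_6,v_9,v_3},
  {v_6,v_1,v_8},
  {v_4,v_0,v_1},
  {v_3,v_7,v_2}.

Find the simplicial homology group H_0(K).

Fix the vertex order v_0 < v_1 < v_2 < v_3 < v_4 < v_5 < v_6 < v_7 < v_8 < v_9 and write every simplex with vertices in increasing order. Then dim K = 2 and the simplices of K are:

  0-simplices (10): [v_0], [v_1], [v_2], [v_3], [v_4], [v_5], [v_6], [v_7], [v_8], [v_9]
  1-simplices (30): (30 of them)
  2-simplices (20): (20 of them)

giving chain groups C_0 ≅ Z^10, C_1 ≅ Z^30, C_2 ≅ Z^20.

Boundary ∂_1: C_1 → C_0 is given by ∂[p,q] = [q] − [p].
This gives a 10×30 integer matrix of rank 9; reducing to Smith normal form yields diagonal entries (1,1,1,1,1,1,1,1,1).

Boundary ∂_2: C_2 → C_1 maps a triangle to the signed sum of its edges. For instance
  ∂[v_0,v_1,v_4] = [v_1,v_4] − [v_0,v_4] + [v_0,v_1],
  ∂[v_3,v_6,v_7] = [v_6,v_7] − [v_3,v_7] + [v_3,v_6].
This gives a 30×20 integer matrix of rank 20; reducing to Smith normal form yields diagonal entries (1,1,1,1,1,1,1,1,1,1,1,1,1,1,1,1,1,1,1,2).

From H_k ≅ ker(∂_k) / im(∂_{k+1}) we obtain:

  H_0: rank C_0 − rank ∂_1 = 10 − 9 = 1, and the invariant factors of ∂_1 are all 1, so H_0 ≅ Z.

H_0 ≅ Z.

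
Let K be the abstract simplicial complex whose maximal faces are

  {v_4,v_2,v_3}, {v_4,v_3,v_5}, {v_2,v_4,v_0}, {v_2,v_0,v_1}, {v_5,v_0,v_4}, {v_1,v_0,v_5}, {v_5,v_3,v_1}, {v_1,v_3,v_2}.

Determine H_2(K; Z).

H_2 = Z.

We work with the vertex ordering v_0 < v_1 < v_2 < v_3 < v_4 < v_5. The simplices of K, each written with vertices in increasing order, are:

  0-simplices (6): [v_0], [v_1], [v_2], [v_3], [v_4], [v_5]
  1-simplices (12): [v_0,v_1], [v_0,v_2], [v_0,v_4], [v_0,v_5], [v_1,v_2], [v_1,v_3], [v_1,v_5], [v_2,v_3], [v_2,v_4], [v_3,v_4], [v_3,v_5], [v_4,v_5]
  2-simplices (8): [v_0,v_1,v_2], [v_0,v_1,v_5], [v_0,v_2,v_4], [v_0,v_4,v_5], [v_1,v_2,v_3], [v_1,v_3,v_5], [v_2,v_3,v_4], [v_3,v_4,v_5]

so the chain groups are C_0 ≅ Z^6, C_1 ≅ Z^12, C_2 ≅ Z^8.

Boundary ∂_1: C_1 → C_0 is given by ∂[p,q] = [q] − [p].
The resulting 6×12 matrix has rank 5, and its Smith normal form has invariant factors (1,1,1,1,1).

Boundary ∂_2: C_2 → C_1 acts by ∂[p,q,r] = [q,r] − [p,r] + [p,q]. For instance
  ∂[v_0,v_1,v_5] = [v_1,v_5] − [v_0,v_5] + [v_0,v_1],
  ∂[v_1,v_2,v_3] = [v_2,v_3] − [v_1,v_3] + [v_1,v_2].
The resulting 12×8 matrix has rank 7, and its Smith normal form has invariant factors (1,1,1,1,1,1,1).

Now H_k = ker ∂_k / im ∂_{k+1}, so:

  H_2: rank ker ∂_2 − rank ∂_3 = (8 − 7) − 0 = 1, and there is no ∂_3, so H_2 ≅ Z.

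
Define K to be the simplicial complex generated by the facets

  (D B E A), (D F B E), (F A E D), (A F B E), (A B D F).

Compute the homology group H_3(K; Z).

Fix the vertex order A < B < D < E < F and write every simplex with vertices in increasing order. Then dim K = 3 and the simplices of K are:

  0-simplices (5): A, B, D, E, F
  1-simplices (10): AB, AD, AE, AF, BD, BE, BF, DE, DF, EF
  2-simplices (10): ABD, ABE, ABF, ADE, ADF, AEF, BDE, BDF, BEF, DEF
  3-simplices (5): ABDE, ABDF, ABEF, ADEF, BDEF

Hence C_0 ≅ Z^5, C_1 ≅ Z^10, C_2 ≅ Z^10, C_3 ≅ Z^5.

Boundary ∂_1: C_1 → C_0 sends each edge [p,q] (with p < q) to q − p. For instance
  ∂BD = D − B.
As a 5×10 matrix over Z this has rank 4, with invariant factors (1,1,1,1).

The boundary map ∂_2: C_2 → C_1 maps a triangle to the signed sum of its edges. For instance
  ∂ABF = BF − AF + AB,
  ∂ABE = BE − AE + AB.
As a 10×10 matrix over Z this has rank 6, with invariant factors (1,1,1,1,1,1).

∂_3: C_3 → C_2 sends each 3-simplex σ to the alternating sum Σ_i (−1)^i (σ with its i-th vertex removed). For instance
  ∂BDEF = DEF − BEF + BDF − BDE,
  ∂ADEF = DEF − AEF + ADF − ADE.
This gives a 10×5 integer matrix of rank 4; reducing to Smith normal form yields diagonal entries (1,1,1,1).

Computing H_k = (kernel of ∂_k) / (image of ∂_{k+1}):

  H_3: rank ker ∂_3 − rank ∂_4 = (5 − 4) − 0 = 1, and there is no ∂_4, so H_3 = Z.

H_3 ≅ Z.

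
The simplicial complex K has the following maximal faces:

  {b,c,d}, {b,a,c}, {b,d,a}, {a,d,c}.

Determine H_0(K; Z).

H_0 = Z.

We work with the vertex ordering a < b < c < d. The simplices of K, each written with vertices in increasing order, are:

  0-simplices (4): a, b, c, d
  1-simplices (6): ab, ac, ad, bc, bd, cd
  2-simplices (4): abc, abd, acd, bcd

so the chain groups are C_0 ≅ Z^4, C_1 ≅ Z^6, C_2 ≅ Z^4.

The boundary map ∂_1: C_1 → C_0 sends each edge [p,q] (with p < q) to q − p. For instance
  ∂bc = c − b.
The 4×6 boundary matrix has rank 3 and Smith normal form diag(1,1,1).

The boundary map ∂_2: C_2 → C_1 acts by ∂[p,q,r] = [q,r] − [p,r] + [p,q]. For instance
  ∂abc = bc − ac + ab,
  ∂acd = cd − ad + ac.
The resulting 6×4 matrix has rank 3, and its Smith normal form has invariant factors (1,1,1).

From H_k ≅ ker(∂_k) / im(∂_{k+1}) we obtain:

  H_0: rank C_0 − rank ∂_1 = 4 − 3 = 1, and the invariant factors of ∂_1 are all 1, so H_0 = Z.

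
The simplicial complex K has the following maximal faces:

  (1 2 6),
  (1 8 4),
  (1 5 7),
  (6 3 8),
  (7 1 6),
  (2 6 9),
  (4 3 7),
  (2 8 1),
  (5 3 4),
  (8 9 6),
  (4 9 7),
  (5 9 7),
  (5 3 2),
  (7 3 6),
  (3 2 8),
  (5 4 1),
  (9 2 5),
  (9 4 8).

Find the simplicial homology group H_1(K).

Fix the vertex order 1 < 2 < 3 < 4 < 5 < 6 < 7 < 8 < 9 and write every simplex with vertices in increasing order. Then dim K = 2 and the simplices of K are:

  0-simplices (9): [1], [2], [3], [4], [5], [6], [7], [8], [9]
  1-simplices (27): (27 of them)
  2-simplices (18): [1,2,6], [1,2,8], [1,4,5], [1,4,8], [1,5,7], [1,6,7], [2,3,5], [2,3,8], [2,5,9], [2,6,9], [3,4,5], [3,4,7], [3,6,7], [3,6,8], [4,7,9], [4,8,9], [5,7,9], [6,8,9]

giving chain groups C_0 ≅ Z^9, C_1 ≅ Z^27, C_2 ≅ Z^18.

The boundary map ∂_1: C_1 → C_0 maps an edge to its endpoints' difference, ∂[p,q] = q − p.
The 9×27 boundary matrix has rank 8 and Smith normal form diag(1,1,1,1,1,1,1,1).

The boundary map ∂_2: C_2 → C_1 maps a triangle to the signed sum of its edges. For instance
  ∂[3,4,5] = [4,5] − [3,5] + [3,4],
  ∂[3,6,8] = [6,8] − [3,8] + [3,6].
The resulting 27×18 matrix has rank 18, and its Smith normal form has invariant factors (1,1,1,1,1,1,1,1,1,1,1,1,1,1,1,1,1,2).

Reading off H_k = ker ∂_k / im ∂_{k+1}:

  H_1: rank ker ∂_1 − rank ∂_2 = (27 − 8) − 18 = 1, and ∂_2 has invariant factor 2 > 1, so H_1 ≅ Z ⊕ Z_2.

(K is a triangulation of the Klein bottle.)

H_1 = Z ⊕ Z_2.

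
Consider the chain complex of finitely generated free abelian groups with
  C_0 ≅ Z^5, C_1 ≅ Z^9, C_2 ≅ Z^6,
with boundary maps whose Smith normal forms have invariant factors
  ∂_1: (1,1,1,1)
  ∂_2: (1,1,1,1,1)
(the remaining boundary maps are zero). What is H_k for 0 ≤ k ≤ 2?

H_0 = Z,  H_1 = 0,  H_2 = Z.

H_0: b_0 = 5 − 0 − 4 = 1; torsion from ∂_1 factors > 1: none. So H_0 = Z.
H_1: b_1 = 9 − 4 − 5 = 0; torsion from ∂_2 factors > 1: none. So H_1 = 0.
H_2: b_2 = 6 − 5 − 0 = 1; torsion from ∂_3 factors > 1: none. So H_2 = Z.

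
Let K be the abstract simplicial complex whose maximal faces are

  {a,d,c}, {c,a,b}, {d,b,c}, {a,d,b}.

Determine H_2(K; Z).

Fix the vertex order a < b < c < d and write every simplex with vertices in increasing order. Then dim K = 2 and the simplices of K are:

  0-simplices (4): a, b, c, d
  1-simplices (6): ab, ac, ad, bc, bd, cd
  2-simplices (4): abc, abd, acd, bcd

Hence C_0 ≅ Z^4, C_1 ≅ Z^6, C_2 ≅ Z^4.

∂_1: C_1 → C_0 is given by ∂[p,q] = [q] − [p]. For instance
  ∂ad = d − a.
The resulting 4×6 matrix has rank 3, and its Smith normal form has invariant factors (1,1,1).

The boundary map ∂_2: C_2 → C_1 maps a triangle to the signed sum of its edges. For instance
  ∂acd = cd − ad + ac,
  ∂abc = bc − ac + ab.
As a 6×4 matrix over Z this has rank 3, with invariant factors (1,1,1).

Reading off H_k = ker ∂_k / im ∂_{k+1}:

  H_2: rank ker ∂_2 − rank ∂_3 = (4 − 3) − 0 = 1, and there is no ∂_3, so H_2 = Z.

(K is a triangulation of the 2-sphere S^2.)

H_2 ≅ Z.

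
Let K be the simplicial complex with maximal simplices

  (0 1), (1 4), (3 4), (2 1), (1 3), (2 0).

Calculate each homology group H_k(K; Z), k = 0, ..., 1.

H_0 = Z,  H_1 = Z^2.

We work with the vertex ordering 0 < 1 < 2 < 3 < 4. The simplices of K, each written with vertices in increasing order, are:

  0-simplices (5): [0], [1], [2], [3], [4]
  1-simplices (6): [0,1], [0,2], [1,2], [1,3], [1,4], [3,4]

so the chain groups are C_0 ≅ Z^5, C_1 ≅ Z^6.

∂_1: C_1 → C_0 is given by ∂[p,q] = [q] − [p]. For instance
  ∂[1,3] = [3] − [1].
As a 5×6 matrix over Z this has rank 4, with invariant factors (1,1,1,1).

Reading off H_k = ker ∂_k / im ∂_{k+1}:

  H_0: rank C_0 − rank ∂_1 = 5 − 4 = 1, and the invariant factors of ∂_1 are all 1, so H_0 ≅ Z.
  H_1: rank ker ∂_1 − rank ∂_2 = (6 − 4) − 0 = 2, and there is no ∂_2, so H_1 ≅ Z^2.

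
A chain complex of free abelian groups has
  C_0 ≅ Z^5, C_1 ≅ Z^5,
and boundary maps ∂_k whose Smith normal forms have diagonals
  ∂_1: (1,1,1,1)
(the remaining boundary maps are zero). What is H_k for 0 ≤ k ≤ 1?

H_0: b_0 = 5 − 0 − 4 = 1; torsion from ∂_1 factors > 1: none. So H_0 ≅ Z.
H_1: b_1 = 5 − 4 − 0 = 1; torsion from ∂_2 factors > 1: none. So H_1 ≅ Z.

H_0 ≅ Z,  H_1 ≅ Z.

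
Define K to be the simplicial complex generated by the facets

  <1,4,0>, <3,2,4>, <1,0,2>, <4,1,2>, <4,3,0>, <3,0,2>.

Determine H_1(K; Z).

H_1 = 0.

Order the vertices as 0 < 1 < 2 < 3 < 4. Listing each simplex with vertices in this order, K has dimension 2 with simplices:

  0-simplices (5): [0], [1], [2], [3], [4]
  1-simplices (9): [0,1], [0,2], [0,3], [0,4], [1,2], [1,4], [2,3], [2,4], [3,4]
  2-simplices (6): [0,1,2], [0,1,4], [0,2,3], [0,3,4], [1,2,4], [2,3,4]

Hence C_0 ≅ Z^5, C_1 ≅ Z^9, C_2 ≅ Z^6.

The boundary map ∂_1: C_1 → C_0 is given by ∂[p,q] = [q] − [p].
The resulting 5×9 matrix has rank 4, and its Smith normal form has invariant factors (1,1,1,1).

∂_2: C_2 → C_1 maps a triangle to the signed sum of its edges. For instance
  ∂[2,3,4] = [3,4] − [2,4] + [2,3],
  ∂[1,2,4] = [2,4] − [1,4] + [1,2].
This gives a 9×6 integer matrix of rank 5; reducing to Smith normal form yields diagonal entries (1,1,1,1,1).

Reading off H_k = ker ∂_k / im ∂_{k+1}:

  H_1: rank ker ∂_1 − rank ∂_2 = (9 − 4) − 5 = 0, and the invariant factors of ∂_2 are all 1, so H_1 ≅ 0.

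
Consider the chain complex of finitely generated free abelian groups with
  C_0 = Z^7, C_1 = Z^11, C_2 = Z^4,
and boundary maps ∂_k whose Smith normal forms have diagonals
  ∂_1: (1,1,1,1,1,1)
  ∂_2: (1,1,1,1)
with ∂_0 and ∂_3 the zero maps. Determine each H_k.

H_0 ≅ Z,  H_1 ≅ Z,  H_2 = 0.

H_0: b_0 = 7 − 0 − 6 = 1; torsion from ∂_1 factors > 1: none. So H_0 ≅ Z.
H_1: b_1 = 11 − 6 − 4 = 1; torsion from ∂_2 factors > 1: none. So H_1 ≅ Z.
H_2: b_2 = 4 − 4 − 0 = 0; torsion from ∂_3 factors > 1: none. So H_2 ≅ 0.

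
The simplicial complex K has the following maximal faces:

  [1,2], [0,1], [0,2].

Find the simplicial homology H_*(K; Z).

H_0 ≅ Z,  H_1 ≅ Z.

We work with the vertex ordering 0 < 1 < 2. The simplices of K, each written with vertices in increasing order, are:

  0-simplices (3): [0], [1], [2]
  1-simplices (3): [0,1], [0,2], [1,2]

Hence C_0 ≅ Z^3, C_1 ≅ Z^3.

∂_1: C_1 → C_0 is given by ∂[p,q] = [q] − [p]. For instance
  ∂[0,1] = [1] − [0].
As a 3×3 matrix over Z this has rank 2, with invariant factors (1,1).

From H_k ≅ ker(∂_k) / im(∂_{k+1}) we obtain:

  H_0: rank C_0 − rank ∂_1 = 3 − 2 = 1, and the invariant factors of ∂_1 are all 1, so H_0 ≅ Z.
  H_1: rank ker ∂_1 − rank ∂_2 = (3 − 2) − 0 = 1, and there is no ∂_2, so H_1 ≅ Z.

As a check, the Euler characteristic is 3 − 3 = 0, which agrees with 1 − 1 = 0.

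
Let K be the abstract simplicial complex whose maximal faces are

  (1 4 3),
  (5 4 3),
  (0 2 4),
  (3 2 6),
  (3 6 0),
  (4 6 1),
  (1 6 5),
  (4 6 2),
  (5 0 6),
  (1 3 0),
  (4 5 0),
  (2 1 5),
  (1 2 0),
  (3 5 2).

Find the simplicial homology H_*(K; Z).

K has 7 vertices, 21 edges, 14 triangles.
rank ∂_0 = 0, rank ∂_1 = 6 ⇒ b_0 = 7 − 0 − 6 = 1; all invariant factors of ∂_1 are 1 so no torsion. So H_0 = Z.
rank ∂_1 = 6, rank ∂_2 = 13 ⇒ b_1 = 21 − 6 − 13 = 2; all invariant factors of ∂_2 are 1 so no torsion. So H_1 = Z^2.
rank ∂_2 = 13, rank ∂_3 = 0 ⇒ b_2 = 14 − 13 − 0 = 1. So H_2 = Z.

H_0 = Z,  H_1 = Z^2,  H_2 = Z.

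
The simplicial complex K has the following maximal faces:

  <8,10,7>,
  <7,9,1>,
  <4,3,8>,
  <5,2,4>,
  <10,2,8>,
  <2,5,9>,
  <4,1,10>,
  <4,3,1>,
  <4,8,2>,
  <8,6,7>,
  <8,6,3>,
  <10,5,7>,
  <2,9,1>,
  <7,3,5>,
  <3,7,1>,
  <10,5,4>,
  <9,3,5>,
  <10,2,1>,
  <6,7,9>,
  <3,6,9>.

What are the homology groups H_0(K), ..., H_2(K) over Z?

We work with the vertex ordering 1 < 2 < 3 < 4 < 5 < 6 < 7 < 8 < 9 < 10. The simplices of K, each written with vertices in increasing order, are:

  0-simplices (10): [1], [2], [3], [4], [5], [6], [7], [8], [9], [10]
  1-simplices (30): (30 of them)
  2-simplices (20): (20 of them)

so the chain groups are C_0 ≅ Z^10, C_1 ≅ Z^30, C_2 ≅ Z^20.

Boundary ∂_1: C_1 → C_0 sends each edge [p,q] (with p < q) to q − p. For instance
  ∂[1,7] = [7] − [1].
The resulting 10×30 matrix has rank 9, and its Smith normal form has invariant factors (1,1,1,1,1,1,1,1,1).

Boundary ∂_2: C_2 → C_1 acts by ∂[p,q,r] = [q,r] − [p,r] + [p,q]. For instance
  ∂[3,6,8] = [6,8] − [3,8] + [3,6],
  ∂[2,5,9] = [5,9] − [2,9] + [2,5].
The resulting 30×20 matrix has rank 20, and its Smith normal form has invariant factors (1,1,1,1,1,1,1,1,1,1,1,1,1,1,1,1,1,1,1,2).

Reading off H_k = ker ∂_k / im ∂_{k+1}:

  H_0: rank C_0 − rank ∂_1 = 10 − 9 = 1, and the invariant factors of ∂_1 are all 1, so H_0 = Z.
  H_1: rank ker ∂_1 − rank ∂_2 = (30 − 9) − 20 = 1, and ∂_2 has invariant factor 2 > 1, so H_1 = Z ⊕ Z_2.
  H_2: rank ker ∂_2 − rank ∂_3 = (20 − 20) − 0 = 0, and there is no ∂_3, so H_2 = 0.

As a check, the Euler characteristic is 10 − 30 + 20 = 0, which agrees with 1 − 1 + 0 = 0.

H_0 = Z,  H_1 = Z ⊕ Z_2,  H_2 = 0.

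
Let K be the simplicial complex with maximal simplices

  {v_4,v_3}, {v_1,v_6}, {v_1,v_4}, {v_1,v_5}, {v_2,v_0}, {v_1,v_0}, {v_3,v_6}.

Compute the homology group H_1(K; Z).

H_1 = Z.

We work with the vertex ordering v_0 < v_1 < v_2 < v_3 < v_4 < v_5 < v_6. The simplices of K, each written with vertices in increasing order, are:

  0-simplices (7): [v_0], [v_1], [v_2], [v_3], [v_4], [v_5], [v_6]
  1-simplices (7): [v_0,v_1], [v_0,v_2], [v_1,v_4], [v_1,v_5], [v_1,v_6], [v_3,v_4], [v_3,v_6]

giving chain groups C_0 ≅ Z^7, C_1 ≅ Z^7.

The boundary map ∂_1: C_1 → C_0 maps an edge to its endpoints' difference, ∂[p,q] = q − p. For instance
  ∂[v_0,v_1] = [v_1] − [v_0].
The resulting 7×7 matrix has rank 6, and its Smith normal form has invariant factors (1,1,1,1,1,1).

From H_k ≅ ker(∂_k) / im(∂_{k+1}) we obtain:

  H_1: rank ker ∂_1 − rank ∂_2 = (7 − 6) − 0 = 1, and there is no ∂_2, so H_1 = Z.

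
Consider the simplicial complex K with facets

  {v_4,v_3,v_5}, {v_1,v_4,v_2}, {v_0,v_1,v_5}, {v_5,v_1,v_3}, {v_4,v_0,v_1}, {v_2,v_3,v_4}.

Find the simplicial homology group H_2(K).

H_2 = 0.

Order the vertices as v_0 < v_1 < v_2 < v_3 < v_4 < v_5. Listing each simplex with vertices in this order, K has dimension 2 with simplices:

  0-simplices (6): [v_0], [v_1], [v_2], [v_3], [v_4], [v_5]
  1-simplices (12): [v_0,v_1], [v_0,v_4], [v_0,v_5], [v_1,v_2], [v_1,v_3], [v_1,v_4], [v_1,v_5], [v_2,v_3], [v_2,v_4], [v_3,v_4], [v_3,v_5], [v_4,v_5]
  2-simplices (6): [v_0,v_1,v_4], [v_0,v_1,v_5], [v_1,v_2,v_4], [v_1,v_3,v_5], [v_2,v_3,v_4], [v_3,v_4,v_5]

giving chain groups C_0 ≅ Z^6, C_1 ≅ Z^12, C_2 ≅ Z^6.

∂_1: C_1 → C_0 maps an edge to its endpoints' difference, ∂[p,q] = q − p.
This gives a 6×12 integer matrix of rank 5; reducing to Smith normal form yields diagonal entries (1,1,1,1,1).

∂_2: C_2 → C_1 maps a triangle to the signed sum of its edges. For instance
  ∂[v_0,v_1,v_5] = [v_1,v_5] − [v_0,v_5] + [v_0,v_1],
  ∂[v_1,v_3,v_5] = [v_3,v_5] − [v_1,v_5] + [v_1,v_3].
The 12×6 boundary matrix has rank 6 and Smith normal form diag(1,1,1,1,1,1).

Computing H_k = (kernel of ∂_k) / (image of ∂_{k+1}):

  H_2: rank ker ∂_2 − rank ∂_3 = (6 − 6) − 0 = 0, and there is no ∂_3, so H_2 = 0.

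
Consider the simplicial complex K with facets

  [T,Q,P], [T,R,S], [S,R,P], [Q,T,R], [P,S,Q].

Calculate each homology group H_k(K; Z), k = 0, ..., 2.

H_0 = Z,  H_1 = Z,  H_2 = 0.

Fix the vertex order P < Q < R < S < T and write every simplex with vertices in increasing order. Then dim K = 2 and the simplices of K are:

  0-simplices (5): P, Q, R, S, T
  1-simplices (10): PQ, PR, PS, PT, QR, QS, QT, RS, RT, ST
  2-simplices (5): PQS, PQT, PRS, QRT, RST

giving chain groups C_0 ≅ Z^5, C_1 ≅ Z^10, C_2 ≅ Z^5.

Boundary ∂_1: C_1 → C_0 is given by ∂[p,q] = [q] − [p]. For instance
  ∂ST = T − S.
This gives a 5×10 integer matrix of rank 4; reducing to Smith normal form yields diagonal entries (1,1,1,1).

The boundary map ∂_2: C_2 → C_1 sends each 2-simplex [p,q,r] to [q,r] − [p,r] + [p,q]. For instance
  ∂QRT = RT − QT + QR,
  ∂PRS = RS − PS + PR.
This gives a 10×5 integer matrix of rank 5; reducing to Smith normal form yields diagonal entries (1,1,1,1,1).

From H_k ≅ ker(∂_k) / im(∂_{k+1}) we obtain:

  H_0: rank C_0 − rank ∂_1 = 5 − 4 = 1, and the invariant factors of ∂_1 are all 1, so H_0 ≅ Z.
  H_1: rank ker ∂_1 − rank ∂_2 = (10 − 4) − 5 = 1, and the invariant factors of ∂_2 are all 1, so H_1 ≅ Z.
  H_2: rank ker ∂_2 − rank ∂_3 = (5 − 5) − 0 = 0, and there is no ∂_3, so H_2 ≅ 0.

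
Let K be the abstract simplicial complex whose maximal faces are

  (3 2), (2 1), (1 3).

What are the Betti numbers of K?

Fix the vertex order 1 < 2 < 3 and write every simplex with vertices in increasing order. Then dim K = 1 and the simplices of K are:

  0-simplices (3): [1], [2], [3]
  1-simplices (3): [1,2], [1,3], [2,3]

Hence C_0 ≅ Z^3, C_1 ≅ Z^3.

∂_1: C_1 → C_0 sends each edge [p,q] (with p < q) to q − p. For instance
  ∂[2,3] = [3] − [2].
This gives a 3×3 integer matrix of rank 2; reducing to Smith normal form yields diagonal entries (1,1).

Computing H_k = (kernel of ∂_k) / (image of ∂_{k+1}):

  H_0: rank C_0 − rank ∂_1 = 3 − 2 = 1, and the invariant factors of ∂_1 are all 1, so H_0 ≅ Z.
  H_1: rank ker ∂_1 − rank ∂_2 = (3 − 2) − 0 = 1, and there is no ∂_2, so H_1 ≅ Z.

Hence the Betti numbers are b_0 = 1, b_1 = 1.

b_0 = 1, b_1 = 1.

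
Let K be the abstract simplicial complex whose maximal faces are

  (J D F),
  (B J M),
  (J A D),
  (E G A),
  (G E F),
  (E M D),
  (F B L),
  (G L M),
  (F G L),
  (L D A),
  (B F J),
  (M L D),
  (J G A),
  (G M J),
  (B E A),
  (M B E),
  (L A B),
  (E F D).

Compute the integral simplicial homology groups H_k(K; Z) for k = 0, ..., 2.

K has 9 vertices, 27 edges, 18 triangles.
rank ∂_0 = 0, rank ∂_1 = 8 ⇒ b_0 = 9 − 0 − 8 = 1; all invariant factors of ∂_1 are 1 so no torsion. So H_0 = Z.
rank ∂_1 = 8, rank ∂_2 = 17 ⇒ b_1 = 27 − 8 − 17 = 2; all invariant factors of ∂_2 are 1 so no torsion. So H_1 = Z^2.
rank ∂_2 = 17, rank ∂_3 = 0 ⇒ b_2 = 18 − 17 − 0 = 1. So H_2 = Z.

H_0 ≅ Z,  H_1 ≅ Z^2,  H_2 ≅ Z.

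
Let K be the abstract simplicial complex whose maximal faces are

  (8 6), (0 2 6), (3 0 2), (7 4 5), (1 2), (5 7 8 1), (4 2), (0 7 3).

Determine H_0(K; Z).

Take the total order 0 < 1 < 2 < 3 < 4 < 5 < 6 < 7 < 8 on the vertex set. Then K (dimension 3) consists of the simplices:

  0-simplices (9): [0], [1], [2], [3], [4], [5], [6], [7], [8]
  1-simplices (18): [0,2], [0,3], [0,6], [0,7], [1,2], [1,5], [1,7], [1,8], [2,3], [2,4], [2,6], [3,7], [4,5], [4,7], [5,7], [5,8], [6,8], [7,8]
  2-simplices (8): [0,2,3], [0,2,6], [0,3,7], [1,5,7], [1,5,8], [1,7,8], [4,5,7], [5,7,8]
  3-simplices (1): [1,5,7,8]

Hence C_0 ≅ Z^9, C_1 ≅ Z^18, C_2 ≅ Z^8, C_3 ≅ Z^1.

∂_1: C_1 → C_0 sends each edge [p,q] (with p < q) to q − p. For instance
  ∂[2,6] = [6] − [2].
The 9×18 boundary matrix has rank 8 and Smith normal form diag(1,1,1,1,1,1,1,1).

Boundary ∂_2: C_2 → C_1 maps a triangle to the signed sum of its edges. For instance
  ∂[1,5,7] = [5,7] − [1,7] + [1,5],
  ∂[1,5,8] = [5,8] − [1,8] + [1,5].
The resulting 18×8 matrix has rank 7, and its Smith normal form has invariant factors (1,1,1,1,1,1,1).

∂_3: C_3 → C_2 sends each 3-simplex σ to the alternating sum Σ_i (−1)^i (σ with its i-th vertex removed). For instance
  ∂[1,5,7,8] = [5,7,8] − [1,7,8] + [1,5,8] − [1,5,7].
The resulting 8×1 matrix has rank 1, and its Smith normal form has invariant factors (1).

Reading off H_k = ker ∂_k / im ∂_{k+1}:

  H_0: rank C_0 − rank ∂_1 = 9 − 8 = 1, and the invariant factors of ∂_1 are all 1, so H_0 ≅ Z.

H_0 = Z.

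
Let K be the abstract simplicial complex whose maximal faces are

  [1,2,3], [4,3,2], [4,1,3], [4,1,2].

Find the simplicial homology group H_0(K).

K has 4 vertices, 6 edges, 4 triangles.
rank ∂_0 = 0, rank ∂_1 = 3 ⇒ b_0 = 4 − 0 − 3 = 1; all invariant factors of ∂_1 are 1 so no torsion. So H_0 = Z.

H_0 ≅ Z.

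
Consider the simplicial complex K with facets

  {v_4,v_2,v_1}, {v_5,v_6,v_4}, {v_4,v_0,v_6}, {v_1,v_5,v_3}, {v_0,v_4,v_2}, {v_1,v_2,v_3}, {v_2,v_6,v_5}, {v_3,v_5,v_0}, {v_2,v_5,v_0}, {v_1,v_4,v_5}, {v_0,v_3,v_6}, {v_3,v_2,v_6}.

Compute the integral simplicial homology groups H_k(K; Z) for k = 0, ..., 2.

Order the vertices as v_0 < v_1 < v_2 < v_3 < v_4 < v_5 < v_6. Listing each simplex with vertices in this order, K has dimension 2 with simplices:

  0-simplices (7): [v_0], [v_1], [v_2], [v_3], [v_4], [v_5], [v_6]
  1-simplices (18): (18 of them)
  2-simplices (12): (12 of them)

giving chain groups C_0 ≅ Z^7, C_1 ≅ Z^18, C_2 ≅ Z^12.

∂_1: C_1 → C_0 is given by ∂[p,q] = [q] − [p]. For instance
  ∂[v_0,v_4] = [v_4] − [v_0].
The resulting 7×18 matrix has rank 6, and its Smith normal form has invariant factors (1,1,1,1,1,1).

∂_2: C_2 → C_1 sends each 2-simplex [p,q,r] to [q,r] − [p,r] + [p,q]. For instance
  ∂[v_0,v_3,v_5] = [v_3,v_5] − [v_0,v_5] + [v_0,v_3],
  ∂[v_0,v_2,v_4] = [v_2,v_4] − [v_0,v_4] + [v_0,v_2].
The 18×12 boundary matrix has rank 12 and Smith normal form diag(1,1,1,1,1,1,1,1,1,1,1,2).

Computing H_k = (kernel of ∂_k) / (image of ∂_{k+1}):

  H_0: rank C_0 − rank ∂_1 = 7 − 6 = 1, and the invariant factors of ∂_1 are all 1, so H_0 ≅ Z.
  H_1: rank ker ∂_1 − rank ∂_2 = (18 − 6) − 12 = 0, and ∂_2 has invariant factor 2 > 1, so H_1 ≅ Z/2.
  H_2: rank ker ∂_2 − rank ∂_3 = (12 − 12) − 0 = 0, and there is no ∂_3, so H_2 ≅ 0.

As a check, the Euler characteristic is 7 − 18 + 12 = 1, which agrees with 1 − 0 + 0 = 1.
(K is a triangulation of the real projective plane RP^2.)

H_0 ≅ Z,  H_1 ≅ Z/2,  H_2 = 0.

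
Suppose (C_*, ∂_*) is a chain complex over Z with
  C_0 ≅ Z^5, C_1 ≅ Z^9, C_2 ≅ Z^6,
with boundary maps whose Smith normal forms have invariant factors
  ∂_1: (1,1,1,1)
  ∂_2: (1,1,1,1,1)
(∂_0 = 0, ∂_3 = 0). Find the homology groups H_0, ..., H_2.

H_0 = Z,  H_1 = 0,  H_2 = Z.

H_0: b_0 = 5 − 0 − 4 = 1; torsion from ∂_1 factors > 1: none. So H_0 = Z.
H_1: b_1 = 9 − 4 − 5 = 0; torsion from ∂_2 factors > 1: none. So H_1 = 0.
H_2: b_2 = 6 − 5 − 0 = 1; torsion from ∂_3 factors > 1: none. So H_2 = Z.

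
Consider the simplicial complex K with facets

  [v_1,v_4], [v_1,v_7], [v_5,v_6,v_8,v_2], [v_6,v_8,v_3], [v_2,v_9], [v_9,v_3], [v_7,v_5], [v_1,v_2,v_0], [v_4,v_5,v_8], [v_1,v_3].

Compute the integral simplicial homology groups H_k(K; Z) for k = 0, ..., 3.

We work with the vertex ordering v_0 < v_1 < v_2 < v_3 < v_4 < v_5 < v_6 < v_7 < v_8 < v_9. The simplices of K, each written with vertices in increasing order, are:

  0-simplices (10): [v_0], [v_1], [v_2], [v_3], [v_4], [v_5], [v_6], [v_7], [v_8], [v_9]
  1-simplices (19): (19 of them)
  2-simplices (7): [v_0,v_1,v_2], [v_2,v_5,v_6], [v_2,v_5,v_8], [v_2,v_6,v_8], [v_3,v_6,v_8], [v_4,v_5,v_8], [v_5,v_6,v_8]
  3-simplices (1): [v_2,v_5,v_6,v_8]

giving chain groups C_0 ≅ Z^10, C_1 ≅ Z^19, C_2 ≅ Z^7, C_3 ≅ Z^1.

Boundary ∂_1: C_1 → C_0 sends each edge [p,q] (with p < q) to q − p. For instance
  ∂[v_5,v_7] = [v_7] − [v_5].
As a 10×19 matrix over Z this has rank 9, with invariant factors (1,1,1,1,1,1,1,1,1).

The boundary map ∂_2: C_2 → C_1 acts by ∂[p,q,r] = [q,r] − [p,r] + [p,q]. For instance
  ∂[v_4,v_5,v_8] = [v_5,v_8] − [v_4,v_8] + [v_4,v_5],
  ∂[v_2,v_6,v_8] = [v_6,v_8] − [v_2,v_8] + [v_2,v_6].
The resulting 19×7 matrix has rank 6, and its Smith normal form has invariant factors (1,1,1,1,1,1).

∂_3: C_3 → C_2 sends each 3-simplex σ to the alternating sum Σ_i (−1)^i (σ with its i-th vertex removed). For instance
  ∂[v_2,v_5,v_6,v_8] = [v_5,v_6,v_8] − [v_2,v_6,v_8] + [v_2,v_5,v_8] − [v_2,v_5,v_6].
As a 7×1 matrix over Z this has rank 1, with invariant factors (1).

From H_k ≅ ker(∂_k) / im(∂_{k+1}) we obtain:

  H_0: rank C_0 − rank ∂_1 = 10 − 9 = 1, and the invariant factors of ∂_1 are all 1, so H_0 = Z.
  H_1: rank ker ∂_1 − rank ∂_2 = (19 − 9) − 6 = 4, and the invariant factors of ∂_2 are all 1, so H_1 = Z^4.
  H_2: rank ker ∂_2 − rank ∂_3 = (7 − 6) − 1 = 0, and the invariant factors of ∂_3 are all 1, so H_2 = 0.
  H_3: rank ker ∂_3 − rank ∂_4 = (1 − 1) − 0 = 0, and there is no ∂_4, so H_3 = 0.

As a check, the Euler characteristic is 10 − 19 + 7 − 1 = -3, which agrees with 1 − 4 + 0 − 0 = -3.

H_0 ≅ Z,  H_1 ≅ Z^4,  H_2 = 0,  H_3 = 0.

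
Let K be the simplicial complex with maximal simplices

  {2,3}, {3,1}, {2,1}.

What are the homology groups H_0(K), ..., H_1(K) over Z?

H_0 ≅ Z,  H_1 ≅ Z.

Take the total order 1 < 2 < 3 on the vertex set. Then K (dimension 1) consists of the simplices:

  0-simplices (3): [1], [2], [3]
  1-simplices (3): [1,2], [1,3], [2,3]

so the chain groups are C_0 ≅ Z^3, C_1 ≅ Z^3.

∂_1: C_1 → C_0 is given by ∂[p,q] = [q] − [p]. For instance
  ∂[2,3] = [3] − [2].
This gives a 3×3 integer matrix of rank 2; reducing to Smith normal form yields diagonal entries (1,1).

Reading off H_k = ker ∂_k / im ∂_{k+1}:

  H_0: rank C_0 − rank ∂_1 = 3 − 2 = 1, and the invariant factors of ∂_1 are all 1, so H_0 = Z.
  H_1: rank ker ∂_1 − rank ∂_2 = (3 − 2) − 0 = 1, and there is no ∂_2, so H_1 = Z.

As a check, the Euler characteristic is 3 − 3 = 0, which agrees with 1 − 1 = 0.
(K is a triangulation of the circle S^1.)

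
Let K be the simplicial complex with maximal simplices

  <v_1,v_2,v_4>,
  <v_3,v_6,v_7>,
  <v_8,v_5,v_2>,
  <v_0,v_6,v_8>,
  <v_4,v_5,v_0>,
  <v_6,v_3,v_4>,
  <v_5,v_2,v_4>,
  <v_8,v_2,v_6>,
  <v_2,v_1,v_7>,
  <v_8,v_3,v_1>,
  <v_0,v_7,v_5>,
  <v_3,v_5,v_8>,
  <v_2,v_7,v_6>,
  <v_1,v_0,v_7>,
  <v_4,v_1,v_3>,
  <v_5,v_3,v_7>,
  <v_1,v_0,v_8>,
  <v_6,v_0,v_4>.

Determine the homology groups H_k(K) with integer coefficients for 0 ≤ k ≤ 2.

H_0 = Z,  H_1 = Z^2,  H_2 = Z.

Order the vertices as v_0 < v_1 < v_2 < v_3 < v_4 < v_5 < v_6 < v_7 < v_8. Listing each simplex with vertices in this order, K has dimension 2 with simplices:

  0-simplices (9): [v_0], [v_1], [v_2], [v_3], [v_4], [v_5], [v_6], [v_7], [v_8]
  1-simplices (27): (27 of them)
  2-simplices (18): (18 of them)

Hence C_0 ≅ Z^9, C_1 ≅ Z^27, C_2 ≅ Z^18.

∂_1: C_1 → C_0 sends each edge [p,q] (with p < q) to q − p.
As a 9×27 matrix over Z this has rank 8, with invariant factors (1,1,1,1,1,1,1,1).

∂_2: C_2 → C_1 acts by ∂[p,q,r] = [q,r] − [p,r] + [p,q]. For instance
  ∂[v_1,v_2,v_4] = [v_2,v_4] − [v_1,v_4] + [v_1,v_2],
  ∂[v_0,v_6,v_8] = [v_6,v_8] − [v_0,v_8] + [v_0,v_6].
The resulting 27×18 matrix has rank 17, and its Smith normal form has invariant factors (1,1,1,1,1,1,1,1,1,1,1,1,1,1,1,1,1).

From H_k ≅ ker(∂_k) / im(∂_{k+1}) we obtain:

  H_0: rank C_0 − rank ∂_1 = 9 − 8 = 1, and the invariant factors of ∂_1 are all 1, so H_0 = Z.
  H_1: rank ker ∂_1 − rank ∂_2 = (27 − 8) − 17 = 2, and the invariant factors of ∂_2 are all 1, so H_1 = Z^2.
  H_2: rank ker ∂_2 − rank ∂_3 = (18 − 17) − 0 = 1, and there is no ∂_3, so H_2 = Z.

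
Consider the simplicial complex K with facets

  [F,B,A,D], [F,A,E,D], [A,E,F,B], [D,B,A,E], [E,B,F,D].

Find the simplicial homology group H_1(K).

H_1 ≅ 0.

K has 5 vertices, 10 edges, 10 triangles, 5 3-simplices.
rank ∂_1 = 4, rank ∂_2 = 6 ⇒ b_1 = 10 − 4 − 6 = 0; all invariant factors of ∂_2 are 1 so no torsion. So H_1 ≅ 0.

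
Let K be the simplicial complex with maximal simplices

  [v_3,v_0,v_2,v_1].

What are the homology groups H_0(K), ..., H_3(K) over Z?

K has 4 vertices, 6 edges, 4 triangles, 1 3-simplex.
rank ∂_0 = 0, rank ∂_1 = 3 ⇒ b_0 = 4 − 0 − 3 = 1; all invariant factors of ∂_1 are 1 so no torsion. So H_0 ≅ Z.
rank ∂_1 = 3, rank ∂_2 = 3 ⇒ b_1 = 6 − 3 − 3 = 0; all invariant factors of ∂_2 are 1 so no torsion. So H_1 ≅ 0.
rank ∂_2 = 3, rank ∂_3 = 1 ⇒ b_2 = 4 − 3 − 1 = 0; all invariant factors of ∂_3 are 1 so no torsion. So H_2 ≅ 0.
rank ∂_3 = 1, rank ∂_4 = 0 ⇒ b_3 = 1 − 1 − 0 = 0. So H_3 ≅ 0.

H_0 ≅ Z,  H_1 = 0,  H_2 = 0,  H_3 = 0.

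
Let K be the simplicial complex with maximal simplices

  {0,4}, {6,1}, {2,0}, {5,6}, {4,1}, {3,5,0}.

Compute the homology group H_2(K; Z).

H_2 = 0.

Take the total order 0 < 1 < 2 < 3 < 4 < 5 < 6 on the vertex set. Then K (dimension 2) consists of the simplices:

  0-simplices (7): [0], [1], [2], [3], [4], [5], [6]
  1-simplices (8): [0,2], [0,3], [0,4], [0,5], [1,4], [1,6], [3,5], [5,6]
  2-simplices (1): [0,3,5]

so the chain groups are C_0 ≅ Z^7, C_1 ≅ Z^8, C_2 ≅ Z^1.

∂_1: C_1 → C_0 maps an edge to its endpoints' difference, ∂[p,q] = q − p.
This gives a 7×8 integer matrix of rank 6; reducing to Smith normal form yields diagonal entries (1,1,1,1,1,1).

Boundary ∂_2: C_2 → C_1 maps a triangle to the signed sum of its edges. For instance
  ∂[0,3,5] = [3,5] − [0,5] + [0,3].
The resulting 8×1 matrix has rank 1, and its Smith normal form has invariant factors (1).

From H_k ≅ ker(∂_k) / im(∂_{k+1}) we obtain:

  H_2: rank ker ∂_2 − rank ∂_3 = (1 − 1) − 0 = 0, and there is no ∂_3, so H_2 ≅ 0.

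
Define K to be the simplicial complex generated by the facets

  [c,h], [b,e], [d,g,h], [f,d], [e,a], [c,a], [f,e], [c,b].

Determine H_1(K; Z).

H_1 = Z^2.

We work with the vertex ordering a < b < c < d < e < f < g < h. The simplices of K, each written with vertices in increasing order, are:

  0-simplices (8): a, b, c, d, e, f, g, h
  1-simplices (10): ac, ae, bc, be, ch, df, dg, dh, ef, gh
  2-simplices (1): dgh

so the chain groups are C_0 ≅ Z^8, C_1 ≅ Z^10, C_2 ≅ Z^1.

The boundary map ∂_1: C_1 → C_0 is given by ∂[p,q] = [q] − [p]. For instance
  ∂df = f − d.
This gives a 8×10 integer matrix of rank 7; reducing to Smith normal form yields diagonal entries (1,1,1,1,1,1,1).

Boundary ∂_2: C_2 → C_1 sends each 2-simplex [p,q,r] to [q,r] − [p,r] + [p,q]. For instance
  ∂dgh = gh − dh + dg.
This gives a 10×1 integer matrix of rank 1; reducing to Smith normal form yields diagonal entries (1).

From H_k ≅ ker(∂_k) / im(∂_{k+1}) we obtain:

  H_1: rank ker ∂_1 − rank ∂_2 = (10 − 7) − 1 = 2, and the invariant factors of ∂_2 are all 1, so H_1 ≅ Z^2.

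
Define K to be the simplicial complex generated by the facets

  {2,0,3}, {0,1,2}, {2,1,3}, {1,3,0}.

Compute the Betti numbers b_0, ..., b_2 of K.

b_0 = 1, b_1 = 0, b_2 = 1.

We work with the vertex ordering 0 < 1 < 2 < 3. The simplices of K, each written with vertices in increasing order, are:

  0-simplices (4): [0], [1], [2], [3]
  1-simplices (6): [0,1], [0,2], [0,3], [1,2], [1,3], [2,3]
  2-simplices (4): [0,1,2], [0,1,3], [0,2,3], [1,2,3]

Hence C_0 ≅ Z^4, C_1 ≅ Z^6, C_2 ≅ Z^4.

Boundary ∂_1: C_1 → C_0 sends each edge [p,q] (with p < q) to q − p. For instance
  ∂[0,1] = [1] − [0].
The resulting 4×6 matrix has rank 3, and its Smith normal form has invariant factors (1,1,1).

∂_2: C_2 → C_1 sends each 2-simplex [p,q,r] to [q,r] − [p,r] + [p,q]. For instance
  ∂[0,1,3] = [1,3] − [0,3] + [0,1],
  ∂[0,1,2] = [1,2] − [0,2] + [0,1].
The 6×4 boundary matrix has rank 3 and Smith normal form diag(1,1,1).

Computing H_k = (kernel of ∂_k) / (image of ∂_{k+1}):

  H_0: rank C_0 − rank ∂_1 = 4 − 3 = 1, and the invariant factors of ∂_1 are all 1, so H_0 = Z.
  H_1: rank ker ∂_1 − rank ∂_2 = (6 − 3) − 3 = 0, and the invariant factors of ∂_2 are all 1, so H_1 = 0.
  H_2: rank ker ∂_2 − rank ∂_3 = (4 − 3) − 0 = 1, and there is no ∂_3, so H_2 = Z.

Hence the Betti numbers are b_0 = 1, b_1 = 0, b_2 = 1.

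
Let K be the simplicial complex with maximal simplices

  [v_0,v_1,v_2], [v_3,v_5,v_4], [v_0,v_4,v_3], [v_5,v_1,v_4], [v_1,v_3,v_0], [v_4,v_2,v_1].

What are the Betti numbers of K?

Take the total order v_0 < v_1 < v_2 < v_3 < v_4 < v_5 on the vertex set. Then K (dimension 2) consists of the simplices:

  0-simplices (6): [v_0], [v_1], [v_2], [v_3], [v_4], [v_5]
  1-simplices (12): [v_0,v_1], [v_0,v_2], [v_0,v_3], [v_0,v_4], [v_1,v_2], [v_1,v_3], [v_1,v_4], [v_1,v_5], [v_2,v_4], [v_3,v_4], [v_3,v_5], [v_4,v_5]
  2-simplices (6): [v_0,v_1,v_2], [v_0,v_1,v_3], [v_0,v_3,v_4], [v_1,v_2,v_4], [v_1,v_4,v_5], [v_3,v_4,v_5]

Hence C_0 ≅ Z^6, C_1 ≅ Z^12, C_2 ≅ Z^6.

∂_1: C_1 → C_0 maps an edge to its endpoints' difference, ∂[p,q] = q − p. For instance
  ∂[v_1,v_2] = [v_2] − [v_1].
The resulting 6×12 matrix has rank 5, and its Smith normal form has invariant factors (1,1,1,1,1).

∂_2: C_2 → C_1 maps a triangle to the signed sum of its edges. For instance
  ∂[v_3,v_4,v_5] = [v_4,v_5] − [v_3,v_5] + [v_3,v_4],
  ∂[v_1,v_4,v_5] = [v_4,v_5] − [v_1,v_5] + [v_1,v_4].
As a 12×6 matrix over Z this has rank 6, with invariant factors (1,1,1,1,1,1).

Computing H_k = (kernel of ∂_k) / (image of ∂_{k+1}):

  H_0: rank C_0 − rank ∂_1 = 6 − 5 = 1, and the invariant factors of ∂_1 are all 1, so H_0 = Z.
  H_1: rank ker ∂_1 − rank ∂_2 = (12 − 5) − 6 = 1, and the invariant factors of ∂_2 are all 1, so H_1 = Z.
  H_2: rank ker ∂_2 − rank ∂_3 = (6 − 6) − 0 = 0, and there is no ∂_3, so H_2 = 0.

As a check, the Euler characteristic is 6 − 12 + 6 = 0, which agrees with 1 − 1 + 0 = 0.
(K is a triangulation of the cylinder S^1 x I.)

Hence the Betti numbers are b_0 = 1, b_1 = 1, b_2 = 0.

b_0 = 1, b_1 = 1, b_2 = 0.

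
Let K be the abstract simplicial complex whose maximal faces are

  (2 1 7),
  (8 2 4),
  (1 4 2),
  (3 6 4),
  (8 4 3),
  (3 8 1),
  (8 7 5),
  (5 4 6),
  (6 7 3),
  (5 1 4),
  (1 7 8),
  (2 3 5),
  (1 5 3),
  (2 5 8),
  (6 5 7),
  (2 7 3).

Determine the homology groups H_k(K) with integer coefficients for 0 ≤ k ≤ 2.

H_0 ≅ Z,  H_1 ≅ Z^2,  H_2 ≅ Z.

Take the total order 1 < 2 < 3 < 4 < 5 < 6 < 7 < 8 on the vertex set. Then K (dimension 2) consists of the simplices:

  0-simplices (8): [1], [2], [3], [4], [5], [6], [7], [8]
  1-simplices (24): (24 of them)
  2-simplices (16): [1,2,4], [1,2,7], [1,3,5], [1,3,8], [1,4,5], [1,7,8], [2,3,5], [2,3,7], [2,4,8], [2,5,8], [3,4,6], [3,4,8], [3,6,7], [4,5,6], [5,6,7], [5,7,8]

so the chain groups are C_0 ≅ Z^8, C_1 ≅ Z^24, C_2 ≅ Z^16.

∂_1: C_1 → C_0 sends each edge [p,q] (with p < q) to q − p.
The 8×24 boundary matrix has rank 7 and Smith normal form diag(1,1,1,1,1,1,1).

The boundary map ∂_2: C_2 → C_1 sends each 2-simplex [p,q,r] to [q,r] − [p,r] + [p,q]. For instance
  ∂[2,3,5] = [3,5] − [2,5] + [2,3],
  ∂[1,3,8] = [3,8] − [1,8] + [1,3].
As a 24×16 matrix over Z this has rank 15, with invariant factors (1,1,1,1,1,1,1,1,1,1,1,1,1,1,1).

Computing H_k = (kernel of ∂_k) / (image of ∂_{k+1}):

  H_0: rank C_0 − rank ∂_1 = 8 − 7 = 1, and the invariant factors of ∂_1 are all 1, so H_0 = Z.
  H_1: rank ker ∂_1 − rank ∂_2 = (24 − 7) − 15 = 2, and the invariant factors of ∂_2 are all 1, so H_1 = Z^2.
  H_2: rank ker ∂_2 − rank ∂_3 = (16 − 15) − 0 = 1, and there is no ∂_3, so H_2 = Z.

As a check, the Euler characteristic is 8 − 24 + 16 = 0, which agrees with 1 − 2 + 1 = 0.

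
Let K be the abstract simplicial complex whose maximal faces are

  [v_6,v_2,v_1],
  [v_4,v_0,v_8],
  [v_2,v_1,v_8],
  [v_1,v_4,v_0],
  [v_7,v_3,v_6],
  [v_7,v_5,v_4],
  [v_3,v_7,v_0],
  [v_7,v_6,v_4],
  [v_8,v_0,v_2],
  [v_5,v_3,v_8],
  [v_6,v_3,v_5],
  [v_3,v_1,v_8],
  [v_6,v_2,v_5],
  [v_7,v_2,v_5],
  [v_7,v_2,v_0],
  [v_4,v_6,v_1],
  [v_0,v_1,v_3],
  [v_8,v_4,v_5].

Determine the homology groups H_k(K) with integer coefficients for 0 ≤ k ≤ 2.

H_0 ≅ Z,  H_1 ≅ Z ⊕ Z/2,  H_2 = 0.

We work with the vertex ordering v_0 < v_1 < v_2 < v_3 < v_4 < v_5 < v_6 < v_7 < v_8. The simplices of K, each written with vertices in increasing order, are:

  0-simplices (9): [v_0], [v_1], [v_2], [v_3], [v_4], [v_5], [v_6], [v_7], [v_8]
  1-simplices (27): (27 of them)
  2-simplices (18): (18 of them)

so the chain groups are C_0 ≅ Z^9, C_1 ≅ Z^27, C_2 ≅ Z^18.

∂_1: C_1 → C_0 sends each edge [p,q] (with p < q) to q − p. For instance
  ∂[v_1,v_3] = [v_3] − [v_1].
This gives a 9×27 integer matrix of rank 8; reducing to Smith normal form yields diagonal entries (1,1,1,1,1,1,1,1).

∂_2: C_2 → C_1 acts by ∂[p,q,r] = [q,r] − [p,r] + [p,q]. For instance
  ∂[v_1,v_2,v_8] = [v_2,v_8] − [v_1,v_8] + [v_1,v_2],
  ∂[v_1,v_4,v_6] = [v_4,v_6] − [v_1,v_6] + [v_1,v_4].
This gives a 27×18 integer matrix of rank 18; reducing to Smith normal form yields diagonal entries (1,1,1,1,1,1,1,1,1,1,1,1,1,1,1,1,1,2).

From H_k ≅ ker(∂_k) / im(∂_{k+1}) we obtain:

  H_0: rank C_0 − rank ∂_1 = 9 − 8 = 1, and the invariant factors of ∂_1 are all 1, so H_0 = Z.
  H_1: rank ker ∂_1 − rank ∂_2 = (27 − 8) − 18 = 1, and ∂_2 has invariant factor 2 > 1, so H_1 = Z ⊕ Z/2.
  H_2: rank ker ∂_2 − rank ∂_3 = (18 − 18) − 0 = 0, and there is no ∂_3, so H_2 = 0.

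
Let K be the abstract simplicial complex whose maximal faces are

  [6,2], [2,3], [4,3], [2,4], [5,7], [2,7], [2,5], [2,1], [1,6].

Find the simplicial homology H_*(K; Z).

H_0 ≅ Z,  H_1 ≅ Z^3.

We work with the vertex ordering 1 < 2 < 3 < 4 < 5 < 6 < 7. The simplices of K, each written with vertices in increasing order, are:

  0-simplices (7): [1], [2], [3], [4], [5], [6], [7]
  1-simplices (9): [1,2], [1,6], [2,3], [2,4], [2,5], [2,6], [2,7], [3,4], [5,7]

Hence C_0 ≅ Z^7, C_1 ≅ Z^9.

Boundary ∂_1: C_1 → C_0 sends each edge [p,q] (with p < q) to q − p. For instance
  ∂[3,4] = [4] − [3].
The 7×9 boundary matrix has rank 6 and Smith normal form diag(1,1,1,1,1,1).

Now H_k = ker ∂_k / im ∂_{k+1}, so:

  H_0: rank C_0 − rank ∂_1 = 7 − 6 = 1, and the invariant factors of ∂_1 are all 1, so H_0 ≅ Z.
  H_1: rank ker ∂_1 − rank ∂_2 = (9 − 6) − 0 = 3, and there is no ∂_2, so H_1 ≅ Z^3.

(K is a triangulation of a wedge of 3 circles.)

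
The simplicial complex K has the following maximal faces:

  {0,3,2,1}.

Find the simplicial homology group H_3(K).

Take the total order 0 < 1 < 2 < 3 on the vertex set. Then K (dimension 3) consists of the simplices:

  0-simplices (4): [0], [1], [2], [3]
  1-simplices (6): [0,1], [0,2], [0,3], [1,2], [1,3], [2,3]
  2-simplices (4): [0,1,2], [0,1,3], [0,2,3], [1,2,3]
  3-simplices (1): [0,1,2,3]

Hence C_0 ≅ Z^4, C_1 ≅ Z^6, C_2 ≅ Z^4, C_3 ≅ Z^1.

Boundary ∂_1: C_1 → C_0 sends each edge [p,q] (with p < q) to q − p. For instance
  ∂[2,3] = [3] − [2].
This gives a 4×6 integer matrix of rank 3; reducing to Smith normal form yields diagonal entries (1,1,1).

The boundary map ∂_2: C_2 → C_1 sends each 2-simplex [p,q,r] to [q,r] − [p,r] + [p,q]. For instance
  ∂[0,1,3] = [1,3] − [0,3] + [0,1],
  ∂[0,2,3] = [2,3] − [0,3] + [0,2].
The resulting 6×4 matrix has rank 3, and its Smith normal form has invariant factors (1,1,1).

Boundary ∂_3: C_3 → C_2 sends each 3-simplex σ to the alternating sum Σ_i (−1)^i (σ with its i-th vertex removed). For instance
  ∂[0,1,2,3] = [1,2,3] − [0,2,3] + [0,1,3] − [0,1,2].
The resulting 4×1 matrix has rank 1, and its Smith normal form has invariant factors (1).

Now H_k = ker ∂_k / im ∂_{k+1}, so:

  H_3: rank ker ∂_3 − rank ∂_4 = (1 − 1) − 0 = 0, and there is no ∂_4, so H_3 ≅ 0.

H_3 ≅ 0.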